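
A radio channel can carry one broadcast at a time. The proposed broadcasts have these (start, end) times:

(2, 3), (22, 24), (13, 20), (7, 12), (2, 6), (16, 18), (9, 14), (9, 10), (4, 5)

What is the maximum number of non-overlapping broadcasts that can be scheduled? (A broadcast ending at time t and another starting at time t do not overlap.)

5

Greedy by earliest finish: after sorting by end time, pick each interval compatible with the last pick.
By end time: (2,3), (4,5), (2,6), (9,10), (7,12), (9,14), (16,18), (13,20), (22,24).
Pick (2,3); next start ≥ 3 → (4,5); next start ≥ 5 → (9,10); next start ≥ 10 → (16,18); next start ≥ 18 → (22,24).
Selected 5 broadcasts.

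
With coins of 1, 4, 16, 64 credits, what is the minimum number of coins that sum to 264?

Greedy: take as many of the largest coin as possible, then repeat with the remainder.
264 − 4×64→8 − 2×4→0
Total coins = 4 + 2 = 6

6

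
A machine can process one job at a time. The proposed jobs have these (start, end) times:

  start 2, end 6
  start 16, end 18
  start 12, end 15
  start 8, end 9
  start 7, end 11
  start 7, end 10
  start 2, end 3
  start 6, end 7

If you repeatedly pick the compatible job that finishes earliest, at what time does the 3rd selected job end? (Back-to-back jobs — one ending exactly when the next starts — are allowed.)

9

Sorted by end: (2,3)  (2,6)  (6,7)  (8,9)  (7,10)  (7,11)  (12,15)  (16,18)
take (2,3); skip (2,6); take (6,7); take (8,9); take (12,15); take (16,18).
Selected: (2,3) (6,7) (8,9) (12,15) (16,18)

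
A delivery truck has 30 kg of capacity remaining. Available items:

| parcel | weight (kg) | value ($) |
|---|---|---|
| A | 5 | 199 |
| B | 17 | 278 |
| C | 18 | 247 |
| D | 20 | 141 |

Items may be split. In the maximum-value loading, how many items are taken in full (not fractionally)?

2

Greedy by value/weight ratio, highest first.
Ratios (sorted): A 39.80, B 16.35, C 13.72, D 7.05
take A (5 @ 199); take B (17 @ 278); take 8/18 of C → 109.78. Capacity used 30/30.
2 item(s) taken whole; one partial (take 8/18 of C).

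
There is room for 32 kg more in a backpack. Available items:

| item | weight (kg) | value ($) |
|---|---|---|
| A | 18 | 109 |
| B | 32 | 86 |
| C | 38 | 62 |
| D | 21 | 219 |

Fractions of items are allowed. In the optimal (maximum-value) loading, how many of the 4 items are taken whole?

1

Sort by value per unit weight and fill in that order.
Order: D (219/21=10.43) > A (109/18=6.06) > B (86/32=2.69) > C (62/38=1.63)
Fill: take D (21 @ 219) → take 11/18 of A → 66.61; 32/32 used.
1 item(s) taken whole; one partial (take 11/18 of A).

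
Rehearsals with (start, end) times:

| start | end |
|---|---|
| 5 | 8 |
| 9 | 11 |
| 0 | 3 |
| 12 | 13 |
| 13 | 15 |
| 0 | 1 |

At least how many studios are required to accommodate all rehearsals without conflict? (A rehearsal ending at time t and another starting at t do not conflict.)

2

The answer is the maximum number of intervals overlapping at any instant.
starts: [0, 0, 5, 9, 12, 13]
ends:   [1, 3, 8, 11, 13, 15]
s0→1 s0→2  — peak 2.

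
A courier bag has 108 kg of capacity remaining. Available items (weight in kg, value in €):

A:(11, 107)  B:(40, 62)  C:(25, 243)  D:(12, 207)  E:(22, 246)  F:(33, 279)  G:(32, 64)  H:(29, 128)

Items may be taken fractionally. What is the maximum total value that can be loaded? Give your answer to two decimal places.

Greedy by value/weight ratio, highest first.
Order: D (207/12=17.25) > E (246/22=11.18) > A (107/11=9.73) > C (243/25=9.72) > F (279/33=8.45) > H (128/29=4.41) > G (64/32=2.00) > B (62/40=1.55)
Fill: take D (12 @ 207) → take E (22 @ 246) → take A (11 @ 107) → take C (25 @ 243) → take F (33 @ 279) → take 5/29 of H → 22.07; 108/108 used.
Total value = 1104.07

1104.07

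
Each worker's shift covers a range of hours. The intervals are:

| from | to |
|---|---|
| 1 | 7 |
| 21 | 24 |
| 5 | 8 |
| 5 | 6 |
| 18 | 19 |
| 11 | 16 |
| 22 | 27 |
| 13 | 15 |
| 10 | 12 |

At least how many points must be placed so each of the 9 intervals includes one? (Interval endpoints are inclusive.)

5

By right end: [5,6]  [1,7]  [5,8]  [10,12]  [13,15]  [11,16]  [18,19]  [21,24]  [22,27]
[5,6] uncovered → point at 6; [10,12] uncovered → point at 12; [13,15] uncovered → point at 15; [18,19] uncovered → point at 19; [21,24] uncovered → point at 24.
Points: 6, 12, 15, 19, 24 (5 total).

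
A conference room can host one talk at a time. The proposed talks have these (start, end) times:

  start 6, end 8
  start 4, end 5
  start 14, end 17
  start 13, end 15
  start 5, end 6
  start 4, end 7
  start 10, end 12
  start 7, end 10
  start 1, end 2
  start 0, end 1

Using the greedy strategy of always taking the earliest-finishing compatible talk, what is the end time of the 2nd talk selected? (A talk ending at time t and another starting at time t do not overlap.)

Sorted by end: (0,1)  (1,2)  (4,5)  (5,6)  (4,7)  (6,8)  (7,10)  (10,12)  (13,15)  (14,17)
take (0,1); take (1,2); take (4,5); take (5,6); take (6,8); skip (7,10); take (10,12); take (13,15); skip (14,17).
Selected: (0,1) (1,2) (4,5) (5,6) (6,8) (10,12) (13,15)

2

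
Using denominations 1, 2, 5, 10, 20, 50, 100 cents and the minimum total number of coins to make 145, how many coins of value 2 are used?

0

Use the largest denomination that fits, subtract, and repeat.
145 − 1×100→45 − 2×20→5 − 1×5→0
Count of 2: 0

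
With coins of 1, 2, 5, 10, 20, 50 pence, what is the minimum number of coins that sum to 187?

7

Use the largest denomination that fits, subtract, and repeat.
187 = 3×50 + 1×20 + 1×10 + 1×5 + 1×2
Total coins = 3 + 1 + 1 + 1 + 1 = 7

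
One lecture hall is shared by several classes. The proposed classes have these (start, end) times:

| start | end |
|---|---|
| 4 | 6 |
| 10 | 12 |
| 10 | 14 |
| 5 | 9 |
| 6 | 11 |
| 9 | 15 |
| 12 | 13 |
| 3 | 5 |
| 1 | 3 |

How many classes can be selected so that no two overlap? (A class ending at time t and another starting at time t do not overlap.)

Order by finish time; keep every interval that doesn't clash with the previous kept one.
Sorted by end: (1,3)  (3,5)  (4,6)  (5,9)  (6,11)  (10,12)  (12,13)  (10,14)  (9,15)
take (1,3); take (3,5); take (5,9); take (10,12); take (12,13).
Selected 5 classes.

5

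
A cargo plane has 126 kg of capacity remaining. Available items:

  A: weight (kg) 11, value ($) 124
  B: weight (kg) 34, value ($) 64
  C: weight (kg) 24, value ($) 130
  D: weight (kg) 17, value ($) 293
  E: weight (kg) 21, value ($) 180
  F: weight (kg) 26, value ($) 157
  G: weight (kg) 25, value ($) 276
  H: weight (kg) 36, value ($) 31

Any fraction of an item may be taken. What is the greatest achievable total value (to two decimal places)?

Ratios (sorted): D 17.24, A 11.27, G 11.04, E 8.57, F 6.04, C 5.42, B 1.88, H 0.86
take D (17 @ 293); take A (11 @ 124); take G (25 @ 276); take E (21 @ 180); take F (26 @ 157); take C (24 @ 130); take 2/34 of B → 3.76. Capacity used 126/126.
Total value = 1163.76

1163.76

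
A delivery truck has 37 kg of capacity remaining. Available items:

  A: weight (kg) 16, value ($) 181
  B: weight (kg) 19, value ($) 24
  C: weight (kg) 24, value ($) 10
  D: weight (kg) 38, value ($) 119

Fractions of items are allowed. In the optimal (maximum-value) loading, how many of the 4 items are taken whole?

1

Ratios (sorted): A 11.31, D 3.13, B 1.26, C 0.42
take A (16 @ 181); take 21/38 of D → 65.76. Capacity used 37/37.
1 item(s) taken whole; one partial (take 21/38 of D).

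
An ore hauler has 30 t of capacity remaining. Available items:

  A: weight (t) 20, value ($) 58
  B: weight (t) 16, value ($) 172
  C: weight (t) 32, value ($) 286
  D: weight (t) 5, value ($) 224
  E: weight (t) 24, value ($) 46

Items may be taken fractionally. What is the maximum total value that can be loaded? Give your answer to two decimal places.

476.44

Sort by value per unit weight and fill in that order.
Ratios (sorted): D 44.80, B 10.75, C 8.94, A 2.90, E 1.92
take D (5 @ 224); take B (16 @ 172); take 9/32 of C → 80.44. Capacity used 30/30.
Total value = 476.44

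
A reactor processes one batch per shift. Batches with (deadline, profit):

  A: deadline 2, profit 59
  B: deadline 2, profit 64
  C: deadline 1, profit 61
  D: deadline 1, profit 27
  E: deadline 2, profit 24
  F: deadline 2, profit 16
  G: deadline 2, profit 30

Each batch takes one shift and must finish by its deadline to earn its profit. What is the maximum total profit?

125

Take jobs in profit order; each goes to the latest open slot no later than its deadline.
By profit: B(d2,64), C(d1,61), A(d2,59), G(d2,30), D(d1,27), E(d2,24), F(d2,16)
B→slot 2; C→slot 1; A skipped; G skipped; D skipped; E skipped; F skipped.
Profit = 61 + 64 = 125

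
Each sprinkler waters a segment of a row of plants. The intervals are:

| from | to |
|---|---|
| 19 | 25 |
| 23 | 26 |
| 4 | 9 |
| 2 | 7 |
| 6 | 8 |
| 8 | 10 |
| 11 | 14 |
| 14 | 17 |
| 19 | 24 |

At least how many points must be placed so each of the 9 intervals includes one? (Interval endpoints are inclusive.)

Process intervals by earliest right end; each time one isn't hit yet, stab at its right endpoint.
Sorted: [2,7] [6,8] [4,9] [8,10] [11,14] [14,17] [19,24] [19,25] [23,26]
{[2,7],[6,8],[4,9]} hit by 7; {[8,10]} hit by 10; {[11,14],[14,17]} hit by 14; {[19,24],[19,25],[23,26]} hit by 24.
Points: 7, 10, 14, 24 (4 total).

4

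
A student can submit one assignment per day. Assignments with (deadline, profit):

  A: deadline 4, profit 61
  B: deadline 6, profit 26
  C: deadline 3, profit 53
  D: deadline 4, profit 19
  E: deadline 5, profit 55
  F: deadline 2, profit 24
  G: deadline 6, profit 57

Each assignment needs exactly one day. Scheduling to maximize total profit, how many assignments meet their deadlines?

Take jobs in profit order; each goes to the latest open slot no later than its deadline.
Profit order: A=61 G=57 E=55 C=53 B=26 F=24 D=19
Assign: A→slot 4, G→slot 6, E→slot 5, C→slot 3, B→slot 2, F→slot 1, D skipped.
Slots: [1:F] [2:B] [3:C] [4:A] [5:E] [6:G]
6 of 7 scheduled.

6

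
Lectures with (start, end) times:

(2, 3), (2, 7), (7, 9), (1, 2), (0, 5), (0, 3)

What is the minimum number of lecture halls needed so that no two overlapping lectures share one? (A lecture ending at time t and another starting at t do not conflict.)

4

Count concurrent intervals with a sweep; the peak is the room count.
starts: [0, 0, 1, 2, 2, 7]
ends:   [2, 3, 3, 5, 7, 9]
s0→1 s0→2 s1→3 e2→2 s2→3 s2→4  — peak 4.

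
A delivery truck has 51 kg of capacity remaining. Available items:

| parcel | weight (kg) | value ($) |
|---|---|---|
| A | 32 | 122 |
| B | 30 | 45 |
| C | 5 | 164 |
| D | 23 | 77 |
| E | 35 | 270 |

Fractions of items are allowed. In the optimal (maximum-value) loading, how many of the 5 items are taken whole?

2

Order: C (164/5=32.80) > E (270/35=7.71) > A (122/32=3.81) > D (77/23=3.35) > B (45/30=1.50)
Fill: take C (5 @ 164) → take E (35 @ 270) → take 11/32 of A → 41.94; 51/51 used.
2 item(s) taken whole; one partial (take 11/32 of A).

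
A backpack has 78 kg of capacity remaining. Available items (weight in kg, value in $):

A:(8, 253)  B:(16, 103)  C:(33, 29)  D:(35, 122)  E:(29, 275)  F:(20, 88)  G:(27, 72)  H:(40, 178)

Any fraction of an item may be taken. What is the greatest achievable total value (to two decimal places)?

742.25

Sort by value per unit weight and fill in that order.
Ratios (sorted): A 31.62, E 9.48, B 6.44, H 4.45, F 4.40, D 3.49, G 2.67, C 0.88
take A (8 @ 253); take E (29 @ 275); take B (16 @ 103); take 25/40 of H → 111.25. Capacity used 78/78.
Total value = 742.25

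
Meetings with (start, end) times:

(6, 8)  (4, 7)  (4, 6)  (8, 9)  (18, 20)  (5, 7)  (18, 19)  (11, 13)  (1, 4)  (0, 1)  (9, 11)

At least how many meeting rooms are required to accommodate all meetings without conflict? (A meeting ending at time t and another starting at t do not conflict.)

Count concurrent intervals with a sweep; the peak is the room count.
Events (time:±→running): 0:+→1 1:-→0 1:+→1 4:-→0 4:+→1 4:+→2 5:+→3 … peak 3.

3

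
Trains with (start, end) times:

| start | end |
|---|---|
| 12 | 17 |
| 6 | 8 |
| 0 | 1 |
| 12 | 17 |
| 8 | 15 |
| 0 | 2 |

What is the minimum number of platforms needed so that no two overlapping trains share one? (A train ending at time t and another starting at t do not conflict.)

3

The answer is the maximum number of intervals overlapping at any instant.
Events (time:±→running): 0:+→1 0:+→2 1:-→1 2:-→0 6:+→1 8:-→0 8:+→1 12:+→2 12:+→3 … peak 3.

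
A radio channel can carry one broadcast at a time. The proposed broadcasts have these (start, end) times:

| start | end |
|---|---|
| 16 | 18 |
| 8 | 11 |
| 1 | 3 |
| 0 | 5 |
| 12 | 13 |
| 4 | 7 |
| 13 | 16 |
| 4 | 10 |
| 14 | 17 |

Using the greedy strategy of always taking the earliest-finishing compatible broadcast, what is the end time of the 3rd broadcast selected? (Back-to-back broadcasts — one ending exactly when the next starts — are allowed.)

Sorted by end: (1,3)  (0,5)  (4,7)  (4,10)  (8,11)  (12,13)  (13,16)  (14,17)  (16,18)
take (1,3); take (4,7); take (8,11); take (12,13); take (13,16); skip (14,17); take (16,18).
Selected: (1,3) (4,7) (8,11) (12,13) (13,16) (16,18)

11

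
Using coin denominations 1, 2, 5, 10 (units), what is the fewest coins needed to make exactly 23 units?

Use the largest denomination that fits, subtract, and repeat.
23 − 2×10→3 − 1×2→1 − 1×1→0
Total coins = 2 + 1 + 1 = 4

4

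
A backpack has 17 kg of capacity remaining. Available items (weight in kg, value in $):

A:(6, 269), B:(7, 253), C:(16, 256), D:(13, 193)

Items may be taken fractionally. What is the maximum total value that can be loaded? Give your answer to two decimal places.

Sort by value per unit weight and fill in that order.
Ratios (sorted): A 44.83, B 36.14, C 16.00, D 14.85
take A (6 @ 269); take B (7 @ 253); take 4/16 of C → 64.00. Capacity used 17/17.
Total value = 586.00

586.00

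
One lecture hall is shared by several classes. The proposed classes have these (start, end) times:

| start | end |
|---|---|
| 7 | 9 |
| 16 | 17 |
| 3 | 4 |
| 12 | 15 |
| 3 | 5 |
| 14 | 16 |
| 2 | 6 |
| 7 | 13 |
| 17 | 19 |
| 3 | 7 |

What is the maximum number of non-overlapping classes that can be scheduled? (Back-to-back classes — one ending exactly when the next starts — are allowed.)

Greedy by earliest finish: after sorting by end time, pick each interval compatible with the last pick.
By end time: (3,4), (3,5), (2,6), (3,7), (7,9), (7,13), (12,15), (14,16), (16,17), (17,19).
Pick (3,4); next start ≥ 4 → (7,9); next start ≥ 9 → (12,15); next start ≥ 15 → (16,17); next start ≥ 17 → (17,19).
Selected 5 classes.

5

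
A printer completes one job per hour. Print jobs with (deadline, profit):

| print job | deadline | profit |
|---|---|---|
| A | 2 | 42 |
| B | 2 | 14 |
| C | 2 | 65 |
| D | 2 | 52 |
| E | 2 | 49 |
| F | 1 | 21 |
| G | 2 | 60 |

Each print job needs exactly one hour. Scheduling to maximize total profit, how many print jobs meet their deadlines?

By profit: C(d2,65), G(d2,60), D(d2,52), E(d2,49), A(d2,42), F(d1,21), B(d2,14)
C→slot 2; G→slot 1; D skipped; E skipped; A skipped; F skipped; B skipped.
2 of 7 scheduled.

2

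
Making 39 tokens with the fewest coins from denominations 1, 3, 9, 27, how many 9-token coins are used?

1

Greedy: take as many of the largest coin as possible, then repeat with the remainder.
39 = 1×27 + 1×9 + 1×3
Count of 9: 1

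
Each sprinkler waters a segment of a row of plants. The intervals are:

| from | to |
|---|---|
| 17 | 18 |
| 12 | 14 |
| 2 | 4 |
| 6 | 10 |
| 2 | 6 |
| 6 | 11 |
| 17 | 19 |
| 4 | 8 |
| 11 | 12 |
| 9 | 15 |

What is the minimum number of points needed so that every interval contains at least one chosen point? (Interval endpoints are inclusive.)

4

By right end: [2,4]  [2,6]  [4,8]  [6,10]  [6,11]  [11,12]  [12,14]  [9,15]  [17,18]  [17,19]
[2,4] uncovered → point at 4; [6,10] uncovered → point at 10; [11,12] uncovered → point at 12; [17,18] uncovered → point at 18.
Points: 4, 10, 12, 18 (4 total).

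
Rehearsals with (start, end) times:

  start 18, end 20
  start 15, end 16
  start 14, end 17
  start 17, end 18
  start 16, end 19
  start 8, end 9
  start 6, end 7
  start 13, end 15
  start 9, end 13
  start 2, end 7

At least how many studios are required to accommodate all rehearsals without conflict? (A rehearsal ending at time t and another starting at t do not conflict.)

The answer is the maximum number of intervals overlapping at any instant.
Events (time:±→running): 2:+→1 6:+→2 … peak 2.

2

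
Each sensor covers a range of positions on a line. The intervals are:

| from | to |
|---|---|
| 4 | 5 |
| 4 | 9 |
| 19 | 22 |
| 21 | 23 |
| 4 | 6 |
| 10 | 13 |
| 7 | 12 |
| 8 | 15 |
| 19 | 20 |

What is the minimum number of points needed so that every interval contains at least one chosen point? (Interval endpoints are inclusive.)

Sort by right endpoint; whenever an interval is uncovered, place a point at its right end.
Sorted: [4,5] [4,6] [4,9] [7,12] [10,13] [8,15] [19,20] [19,22] [21,23]
{[4,5],[4,6],[4,9]} hit by 5; {[7,12],[10,13],[8,15]} hit by 12; {[19,20],[19,22]} hit by 20; {[21,23]} hit by 23.
Points: 5, 12, 20, 23 (4 total).

4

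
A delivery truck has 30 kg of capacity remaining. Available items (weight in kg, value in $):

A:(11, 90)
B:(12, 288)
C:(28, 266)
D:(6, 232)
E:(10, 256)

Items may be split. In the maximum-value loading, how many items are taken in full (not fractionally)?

3

Order: D (232/6=38.67) > E (256/10=25.60) > B (288/12=24.00) > C (266/28=9.50) > A (90/11=8.18)
Fill: take D (6 @ 232) → take E (10 @ 256) → take B (12 @ 288) → take 2/28 of C → 19.00; 30/30 used.
3 item(s) taken whole; one partial (take 2/28 of C).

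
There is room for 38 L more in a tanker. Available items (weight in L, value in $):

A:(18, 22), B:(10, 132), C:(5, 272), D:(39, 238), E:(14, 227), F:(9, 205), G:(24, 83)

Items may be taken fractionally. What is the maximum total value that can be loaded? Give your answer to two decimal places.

Greedy by value/weight ratio, highest first.
Order: C (272/5=54.40) > F (205/9=22.78) > E (227/14=16.21) > B (132/10=13.20) > D (238/39=6.10) > G (83/24=3.46) > A (22/18=1.22)
Fill: take C (5 @ 272) → take F (9 @ 205) → take E (14 @ 227) → take B (10 @ 132); 38/38 used.
Total value = 836.00

836.00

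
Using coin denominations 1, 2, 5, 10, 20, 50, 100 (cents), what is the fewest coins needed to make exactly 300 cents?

3

300 = 3×100
Total coins = 3 = 3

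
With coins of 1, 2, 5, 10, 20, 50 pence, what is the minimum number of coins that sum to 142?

5

142 − 2×50→42 − 2×20→2 − 1×2→0
Total coins = 2 + 2 + 1 = 5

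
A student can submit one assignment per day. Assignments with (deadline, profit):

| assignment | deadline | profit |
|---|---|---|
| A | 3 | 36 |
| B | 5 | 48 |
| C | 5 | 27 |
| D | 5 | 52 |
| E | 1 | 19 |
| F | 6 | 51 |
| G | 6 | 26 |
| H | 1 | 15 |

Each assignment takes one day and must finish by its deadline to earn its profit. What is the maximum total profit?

Sort by profit descending; place each in the latest free slot ≤ its deadline.
Profit order: D=52 F=51 B=48 A=36 C=27 G=26 E=19 H=15
Assign: D→slot 5, F→slot 6, B→slot 4, A→slot 3, C→slot 2, G→slot 1, E skipped, H skipped.
Slots: [1:G] [2:C] [3:A] [4:B] [5:D] [6:F]
Profit = 26 + 27 + 36 + 48 + 52 + 51 = 240

240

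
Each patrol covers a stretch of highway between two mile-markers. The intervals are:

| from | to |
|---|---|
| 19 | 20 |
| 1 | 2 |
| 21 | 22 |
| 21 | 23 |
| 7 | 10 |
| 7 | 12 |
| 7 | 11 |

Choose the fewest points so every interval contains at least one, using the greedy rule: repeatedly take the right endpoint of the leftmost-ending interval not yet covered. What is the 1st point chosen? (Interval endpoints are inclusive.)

Sorted: [1,2] [7,10] [7,11] [7,12] [19,20] [21,22] [21,23]
{[1,2]} hit by 2; {[7,10],[7,11],[7,12]} hit by 10; {[19,20]} hit by 20; {[21,22],[21,23]} hit by 22.
Points: 2, 10, 20, 22 (4 total).

2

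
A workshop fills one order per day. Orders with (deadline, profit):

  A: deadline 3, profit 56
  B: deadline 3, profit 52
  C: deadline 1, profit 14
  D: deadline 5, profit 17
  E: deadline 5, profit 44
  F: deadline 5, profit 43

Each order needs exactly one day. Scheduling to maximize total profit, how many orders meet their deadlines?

By profit: A(d3,56), B(d3,52), E(d5,44), F(d5,43), D(d5,17), C(d1,14)
A→slot 3; B→slot 2; E→slot 5; F→slot 4; D→slot 1; C skipped.
5 of 6 scheduled.

5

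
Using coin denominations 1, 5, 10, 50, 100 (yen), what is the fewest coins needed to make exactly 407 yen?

407 = 4×100 + 1×5 + 2×1
Total coins = 4 + 1 + 2 = 7

7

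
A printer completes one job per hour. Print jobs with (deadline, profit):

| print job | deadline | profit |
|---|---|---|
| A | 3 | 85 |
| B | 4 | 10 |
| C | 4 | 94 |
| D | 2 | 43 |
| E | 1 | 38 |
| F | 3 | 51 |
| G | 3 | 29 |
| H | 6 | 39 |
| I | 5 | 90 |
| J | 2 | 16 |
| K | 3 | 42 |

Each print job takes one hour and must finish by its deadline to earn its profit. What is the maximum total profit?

Take jobs in profit order; each goes to the latest open slot no later than its deadline.
Profit order: C=94 I=90 A=85 F=51 D=43 K=42 H=39 E=38 G=29 J=16 B=10
Assign: C→slot 4, I→slot 5, A→slot 3, F→slot 2, D→slot 1, K skipped, H→slot 6, E skipped, G skipped, J skipped, B skipped.
Slots: [1:D] [2:F] [3:A] [4:C] [5:I] [6:H]
Profit = 43 + 51 + 85 + 94 + 90 + 39 = 402

402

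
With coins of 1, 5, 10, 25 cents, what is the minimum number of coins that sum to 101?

5

101 − 4×25→1 − 1×1→0
Total coins = 4 + 1 = 5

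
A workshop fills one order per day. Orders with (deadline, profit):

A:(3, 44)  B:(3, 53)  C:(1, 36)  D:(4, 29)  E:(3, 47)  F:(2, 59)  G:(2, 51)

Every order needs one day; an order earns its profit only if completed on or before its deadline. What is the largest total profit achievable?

Profit order: F=59 B=53 G=51 E=47 A=44 C=36 D=29
Assign: F→slot 2, B→slot 3, G→slot 1, E skipped, A skipped, C skipped, D→slot 4.
Slots: [1:G] [2:F] [3:B] [4:D]
Profit = 51 + 59 + 53 + 29 = 192

192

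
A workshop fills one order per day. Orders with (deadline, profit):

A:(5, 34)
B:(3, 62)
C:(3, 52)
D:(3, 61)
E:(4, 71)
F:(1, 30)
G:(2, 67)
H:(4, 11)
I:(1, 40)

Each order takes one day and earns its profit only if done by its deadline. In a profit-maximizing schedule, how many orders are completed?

Take jobs in profit order; each goes to the latest open slot no later than its deadline.
By profit: E(d4,71), G(d2,67), B(d3,62), D(d3,61), C(d3,52), I(d1,40), A(d5,34), F(d1,30), H(d4,11)
E→slot 4; G→slot 2; B→slot 3; D→slot 1; C skipped; I skipped; A→slot 5; F skipped; H skipped.
5 of 9 scheduled.

5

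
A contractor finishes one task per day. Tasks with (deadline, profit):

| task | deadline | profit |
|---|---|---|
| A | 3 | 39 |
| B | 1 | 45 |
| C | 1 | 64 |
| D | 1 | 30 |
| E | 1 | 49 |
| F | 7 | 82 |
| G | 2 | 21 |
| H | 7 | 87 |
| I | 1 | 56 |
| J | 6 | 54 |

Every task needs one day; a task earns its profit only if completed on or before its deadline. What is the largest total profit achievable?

Profit order: H=87 F=82 C=64 I=56 J=54 E=49 B=45 A=39 D=30 G=21
Assign: H→slot 7, F→slot 6, C→slot 1, I skipped, J→slot 5, E skipped, B skipped, A→slot 3, D skipped, G→slot 2.
Slots: [1:C] [2:G] [3:A] [5:J] [6:F] [7:H]
Profit = 64 + 21 + 39 + 54 + 82 + 87 = 347

347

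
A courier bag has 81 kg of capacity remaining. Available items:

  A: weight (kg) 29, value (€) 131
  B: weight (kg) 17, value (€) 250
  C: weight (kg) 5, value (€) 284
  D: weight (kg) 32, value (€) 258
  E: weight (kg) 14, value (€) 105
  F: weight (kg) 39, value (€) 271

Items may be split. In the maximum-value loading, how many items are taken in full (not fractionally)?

4

Ratios (sorted): C 56.80, B 14.71, D 8.06, E 7.50, F 6.95, A 4.52
take C (5 @ 284); take B (17 @ 250); take D (32 @ 258); take E (14 @ 105); take 13/39 of F → 90.33. Capacity used 81/81.
4 item(s) taken whole; one partial (take 13/39 of F).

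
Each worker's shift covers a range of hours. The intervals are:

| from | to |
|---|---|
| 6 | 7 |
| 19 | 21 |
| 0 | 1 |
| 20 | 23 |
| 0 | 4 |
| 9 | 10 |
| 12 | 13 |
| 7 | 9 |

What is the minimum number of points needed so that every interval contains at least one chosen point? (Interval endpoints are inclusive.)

5

By right end: [0,1]  [0,4]  [6,7]  [7,9]  [9,10]  [12,13]  [19,21]  [20,23]
[0,1] uncovered → point at 1; [6,7] uncovered → point at 7; [9,10] uncovered → point at 10; [12,13] uncovered → point at 13; [19,21] uncovered → point at 21.
Points: 1, 7, 10, 13, 21 (5 total).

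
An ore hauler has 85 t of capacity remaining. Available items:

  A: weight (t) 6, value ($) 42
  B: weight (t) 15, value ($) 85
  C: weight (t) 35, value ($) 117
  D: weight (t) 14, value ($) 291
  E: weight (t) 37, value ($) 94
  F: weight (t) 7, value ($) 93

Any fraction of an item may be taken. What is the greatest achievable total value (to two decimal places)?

Greedy by value/weight ratio, highest first.
Order: D (291/14=20.79) > F (93/7=13.29) > A (42/6=7.00) > B (85/15=5.67) > C (117/35=3.34) > E (94/37=2.54)
Fill: take D (14 @ 291) → take F (7 @ 93) → take A (6 @ 42) → take B (15 @ 85) → take C (35 @ 117) → take 8/37 of E → 20.32; 85/85 used.
Total value = 648.32

648.32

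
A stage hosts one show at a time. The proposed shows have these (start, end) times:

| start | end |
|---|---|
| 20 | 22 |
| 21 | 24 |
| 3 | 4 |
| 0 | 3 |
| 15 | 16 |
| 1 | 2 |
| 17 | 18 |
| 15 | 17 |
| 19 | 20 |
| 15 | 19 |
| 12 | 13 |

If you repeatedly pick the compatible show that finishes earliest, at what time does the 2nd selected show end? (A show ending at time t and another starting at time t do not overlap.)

Sorted by end: (1,2)  (0,3)  (3,4)  (12,13)  (15,16)  (15,17)  (17,18)  (15,19)  (19,20)  (20,22)  (21,24)
take (1,2); take (3,4); take (12,13); take (15,16); take (17,18); skip (15,19); take (19,20); take (20,22).
Selected: (1,2) (3,4) (12,13) (15,16) (17,18) (19,20) (20,22)

4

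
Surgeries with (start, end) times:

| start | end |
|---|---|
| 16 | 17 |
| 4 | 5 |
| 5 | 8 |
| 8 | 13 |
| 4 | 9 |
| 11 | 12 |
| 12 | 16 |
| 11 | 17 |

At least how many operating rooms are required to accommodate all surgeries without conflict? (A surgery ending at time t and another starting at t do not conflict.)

3

Count concurrent intervals with a sweep; the peak is the room count.
Events (time:±→running): 4:+→1 4:+→2 5:-→1 5:+→2 8:-→1 8:+→2 9:-→1 11:+→2 11:+→3 … peak 3.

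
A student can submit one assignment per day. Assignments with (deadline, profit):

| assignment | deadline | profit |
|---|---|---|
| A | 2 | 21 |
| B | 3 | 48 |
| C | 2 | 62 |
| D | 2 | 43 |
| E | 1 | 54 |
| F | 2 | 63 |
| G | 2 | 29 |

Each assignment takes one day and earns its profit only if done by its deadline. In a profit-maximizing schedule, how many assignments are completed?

3

Sort by profit descending; place each in the latest free slot ≤ its deadline.
Profit order: F=63 C=62 E=54 B=48 D=43 G=29 A=21
Assign: F→slot 2, C→slot 1, E skipped, B→slot 3, D skipped, G skipped, A skipped.
Slots: [1:C] [2:F] [3:B]
3 of 7 scheduled.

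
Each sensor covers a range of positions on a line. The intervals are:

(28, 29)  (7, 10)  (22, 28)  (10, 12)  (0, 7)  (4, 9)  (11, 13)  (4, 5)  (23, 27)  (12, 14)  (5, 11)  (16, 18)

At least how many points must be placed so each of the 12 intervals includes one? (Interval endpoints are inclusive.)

6

By right end: [4,5]  [0,7]  [4,9]  [7,10]  [5,11]  [10,12]  [11,13]  [12,14]  [16,18]  [23,27]  [22,28]  [28,29]
[4,5] uncovered → point at 5; [7,10] uncovered → point at 10; [11,13] uncovered → point at 13; [16,18] uncovered → point at 18; [23,27] uncovered → point at 27; [28,29] uncovered → point at 29.
Points: 5, 10, 13, 18, 27, 29 (6 total).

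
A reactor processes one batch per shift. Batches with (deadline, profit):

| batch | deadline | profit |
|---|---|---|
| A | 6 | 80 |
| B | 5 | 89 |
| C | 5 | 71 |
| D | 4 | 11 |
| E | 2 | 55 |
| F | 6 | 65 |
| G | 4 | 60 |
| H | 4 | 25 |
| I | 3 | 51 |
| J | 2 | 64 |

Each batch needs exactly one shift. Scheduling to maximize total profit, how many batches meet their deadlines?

Sort by profit descending; place each in the latest free slot ≤ its deadline.
Profit order: B=89 A=80 C=71 F=65 J=64 G=60 E=55 I=51 H=25 D=11
Assign: B→slot 5, A→slot 6, C→slot 4, F→slot 3, J→slot 2, G→slot 1, E skipped, I skipped, H skipped, D skipped.
Slots: [1:G] [2:J] [3:F] [4:C] [5:B] [6:A]
6 of 10 scheduled.

6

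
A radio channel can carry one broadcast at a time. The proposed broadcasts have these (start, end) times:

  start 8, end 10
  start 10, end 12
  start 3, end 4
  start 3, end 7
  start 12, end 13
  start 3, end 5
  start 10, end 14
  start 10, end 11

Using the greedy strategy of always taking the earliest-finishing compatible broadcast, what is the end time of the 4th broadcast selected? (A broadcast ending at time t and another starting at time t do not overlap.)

By end time: (3,4), (3,5), (3,7), (8,10), (10,11), (10,12), (12,13), (10,14).
Pick (3,4); next start ≥ 4 → (8,10); next start ≥ 10 → (10,11); next start ≥ 11 → (12,13).
Selected: (3,4) (8,10) (10,11) (12,13)

13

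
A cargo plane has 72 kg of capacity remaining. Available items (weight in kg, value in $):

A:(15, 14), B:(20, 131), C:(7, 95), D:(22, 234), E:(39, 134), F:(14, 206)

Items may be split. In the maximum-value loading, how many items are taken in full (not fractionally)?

4

Sort by value per unit weight and fill in that order.
Ratios (sorted): F 14.71, C 13.57, D 10.64, B 6.55, E 3.44, A 0.93
take F (14 @ 206); take C (7 @ 95); take D (22 @ 234); take B (20 @ 131); take 9/39 of E → 30.92. Capacity used 72/72.
4 item(s) taken whole; one partial (take 9/39 of E).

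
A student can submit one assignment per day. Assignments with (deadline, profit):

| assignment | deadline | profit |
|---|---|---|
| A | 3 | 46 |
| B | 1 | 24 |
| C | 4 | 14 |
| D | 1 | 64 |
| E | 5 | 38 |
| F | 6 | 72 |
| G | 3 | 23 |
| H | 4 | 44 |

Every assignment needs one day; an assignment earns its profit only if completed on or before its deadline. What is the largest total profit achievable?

Sort by profit descending; place each in the latest free slot ≤ its deadline.
Profit order: F=72 D=64 A=46 H=44 E=38 B=24 G=23 C=14
Assign: F→slot 6, D→slot 1, A→slot 3, H→slot 4, E→slot 5, B skipped, G→slot 2, C skipped.
Slots: [1:D] [2:G] [3:A] [4:H] [5:E] [6:F]
Profit = 64 + 23 + 46 + 44 + 38 + 72 = 287

287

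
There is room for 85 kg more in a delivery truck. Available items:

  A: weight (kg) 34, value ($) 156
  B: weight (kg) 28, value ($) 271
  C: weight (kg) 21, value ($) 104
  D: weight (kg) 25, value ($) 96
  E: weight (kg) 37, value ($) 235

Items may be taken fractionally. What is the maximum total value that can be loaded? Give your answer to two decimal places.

Greedy by value/weight ratio, highest first.
Order: B (271/28=9.68) > E (235/37=6.35) > C (104/21=4.95) > A (156/34=4.59) > D (96/25=3.84)
Fill: take B (28 @ 271) → take E (37 @ 235) → take 20/21 of C → 99.05; 85/85 used.
Total value = 605.05

605.05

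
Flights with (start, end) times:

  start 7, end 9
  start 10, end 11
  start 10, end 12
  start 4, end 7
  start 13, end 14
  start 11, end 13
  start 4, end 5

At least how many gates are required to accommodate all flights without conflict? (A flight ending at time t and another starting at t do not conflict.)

The answer is the maximum number of intervals overlapping at any instant.
starts: [4, 4, 7, 10, 10, 11, 13]
ends:   [5, 7, 9, 11, 12, 13, 14]
s4→1 s4→2  — peak 2.

2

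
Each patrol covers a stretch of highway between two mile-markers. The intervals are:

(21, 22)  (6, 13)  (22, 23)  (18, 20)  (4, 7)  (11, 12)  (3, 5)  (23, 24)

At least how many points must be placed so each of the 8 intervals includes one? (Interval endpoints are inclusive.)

Sort by right endpoint; whenever an interval is uncovered, place a point at its right end.
By right end: [3,5]  [4,7]  [11,12]  [6,13]  [18,20]  [21,22]  [22,23]  [23,24]
[3,5] uncovered → point at 5; [11,12] uncovered → point at 12; [18,20] uncovered → point at 20; [21,22] uncovered → point at 22; [23,24] uncovered → point at 24.
Points: 5, 12, 20, 22, 24 (5 total).

5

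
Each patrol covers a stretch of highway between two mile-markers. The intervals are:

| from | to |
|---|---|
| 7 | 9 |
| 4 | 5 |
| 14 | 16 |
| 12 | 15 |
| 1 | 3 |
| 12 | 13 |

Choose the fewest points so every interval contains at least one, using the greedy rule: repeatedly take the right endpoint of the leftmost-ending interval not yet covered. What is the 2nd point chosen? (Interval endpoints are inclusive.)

5

Sorted: [1,3] [4,5] [7,9] [12,13] [12,15] [14,16]
{[1,3]} hit by 3; {[4,5]} hit by 5; {[7,9]} hit by 9; {[12,13],[12,15]} hit by 13; {[14,16]} hit by 16.
Points: 3, 5, 9, 13, 16 (5 total).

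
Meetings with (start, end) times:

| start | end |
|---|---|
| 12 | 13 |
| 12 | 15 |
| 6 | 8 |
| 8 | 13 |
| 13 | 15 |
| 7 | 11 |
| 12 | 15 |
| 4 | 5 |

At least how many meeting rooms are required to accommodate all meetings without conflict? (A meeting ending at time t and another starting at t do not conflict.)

starts: [4, 6, 7, 8, 12, 12, 12, 13]
ends:   [5, 8, 11, 13, 13, 15, 15, 15]
s4→1 e5→0 s6→1 s7→2 e8→1 s8→2 e11→1 s12→2 s12→3 s12→4  — peak 4.

4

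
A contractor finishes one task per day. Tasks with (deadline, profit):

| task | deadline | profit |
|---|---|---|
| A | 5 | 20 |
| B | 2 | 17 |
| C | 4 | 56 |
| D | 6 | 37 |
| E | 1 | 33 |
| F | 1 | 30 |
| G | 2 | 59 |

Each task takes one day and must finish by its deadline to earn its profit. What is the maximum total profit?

205

Take jobs in profit order; each goes to the latest open slot no later than its deadline.
By profit: G(d2,59), C(d4,56), D(d6,37), E(d1,33), F(d1,30), A(d5,20), B(d2,17)
G→slot 2; C→slot 4; D→slot 6; E→slot 1; F skipped; A→slot 5; B skipped.
Profit = 33 + 59 + 56 + 20 + 37 = 205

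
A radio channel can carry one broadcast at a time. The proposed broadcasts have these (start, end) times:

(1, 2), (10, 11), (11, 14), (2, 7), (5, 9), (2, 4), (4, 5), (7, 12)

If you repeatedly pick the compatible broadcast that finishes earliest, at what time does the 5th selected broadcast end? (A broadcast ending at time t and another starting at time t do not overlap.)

11

Order by finish time; keep every interval that doesn't clash with the previous kept one.
Sorted by end: (1,2)  (2,4)  (4,5)  (2,7)  (5,9)  (10,11)  (7,12)  (11,14)
take (1,2); take (2,4); take (4,5); take (5,9); take (10,11); skip (7,12); take (11,14).
Selected: (1,2) (2,4) (4,5) (5,9) (10,11) (11,14)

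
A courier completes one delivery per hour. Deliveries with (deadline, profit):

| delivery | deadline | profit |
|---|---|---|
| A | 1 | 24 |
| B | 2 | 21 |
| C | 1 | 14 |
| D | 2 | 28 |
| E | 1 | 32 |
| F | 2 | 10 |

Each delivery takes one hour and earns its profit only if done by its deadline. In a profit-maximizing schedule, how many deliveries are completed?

By profit: E(d1,32), D(d2,28), A(d1,24), B(d2,21), C(d1,14), F(d2,10)
E→slot 1; D→slot 2; A skipped; B skipped; C skipped; F skipped.
2 of 6 scheduled.

2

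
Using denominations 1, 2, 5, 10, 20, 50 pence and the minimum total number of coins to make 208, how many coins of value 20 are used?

Use the largest denomination that fits, subtract, and repeat.
208 − 4×50→8 − 1×5→3 − 1×2→1 − 1×1→0
Count of 20: 0

0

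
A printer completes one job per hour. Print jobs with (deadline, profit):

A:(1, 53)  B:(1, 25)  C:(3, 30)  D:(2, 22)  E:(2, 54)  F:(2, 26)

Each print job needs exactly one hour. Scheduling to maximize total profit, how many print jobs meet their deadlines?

3

Profit order: E=54 A=53 C=30 F=26 B=25 D=22
Assign: E→slot 2, A→slot 1, C→slot 3, F skipped, B skipped, D skipped.
Slots: [1:A] [2:E] [3:C]
3 of 6 scheduled.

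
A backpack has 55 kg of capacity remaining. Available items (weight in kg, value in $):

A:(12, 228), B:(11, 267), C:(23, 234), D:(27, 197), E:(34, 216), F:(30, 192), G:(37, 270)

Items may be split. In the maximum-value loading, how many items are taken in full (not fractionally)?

Sort by value per unit weight and fill in that order.
Order: B (267/11=24.27) > A (228/12=19.00) > C (234/23=10.17) > G (270/37=7.30) > D (197/27=7.30) > F (192/30=6.40) > E (216/34=6.35)
Fill: take B (11 @ 267) → take A (12 @ 228) → take C (23 @ 234) → take 9/37 of G → 65.68; 55/55 used.
3 item(s) taken whole; one partial (take 9/37 of G).

3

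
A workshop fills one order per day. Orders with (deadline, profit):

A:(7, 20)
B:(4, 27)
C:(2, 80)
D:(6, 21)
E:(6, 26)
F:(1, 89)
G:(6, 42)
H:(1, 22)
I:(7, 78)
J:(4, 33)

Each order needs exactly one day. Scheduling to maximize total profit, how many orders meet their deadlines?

7

Sort by profit descending; place each in the latest free slot ≤ its deadline.
Profit order: F=89 C=80 I=78 G=42 J=33 B=27 E=26 H=22 D=21 A=20
Assign: F→slot 1, C→slot 2, I→slot 7, G→slot 6, J→slot 4, B→slot 3, E→slot 5, H skipped, D skipped, A skipped.
Slots: [1:F] [2:C] [3:B] [4:J] [5:E] [6:G] [7:I]
7 of 10 scheduled.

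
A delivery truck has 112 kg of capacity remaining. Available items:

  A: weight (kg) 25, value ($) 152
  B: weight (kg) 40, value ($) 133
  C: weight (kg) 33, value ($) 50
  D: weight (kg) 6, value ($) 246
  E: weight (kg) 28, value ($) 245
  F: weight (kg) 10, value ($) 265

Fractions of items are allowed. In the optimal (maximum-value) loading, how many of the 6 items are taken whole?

5

Greedy by value/weight ratio, highest first.
Ratios (sorted): D 41.00, F 26.50, E 8.75, A 6.08, B 3.33, C 1.52
take D (6 @ 246); take F (10 @ 265); take E (28 @ 245); take A (25 @ 152); take B (40 @ 133); take 3/33 of C → 4.55. Capacity used 112/112.
5 item(s) taken whole; one partial (take 3/33 of C).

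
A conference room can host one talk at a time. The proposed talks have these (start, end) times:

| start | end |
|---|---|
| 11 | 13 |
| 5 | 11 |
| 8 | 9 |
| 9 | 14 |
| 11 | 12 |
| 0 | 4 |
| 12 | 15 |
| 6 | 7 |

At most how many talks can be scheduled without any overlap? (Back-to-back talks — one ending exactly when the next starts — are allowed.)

5

Order by finish time; keep every interval that doesn't clash with the previous kept one.
Sorted by end: (0,4)  (6,7)  (8,9)  (5,11)  (11,12)  (11,13)  (9,14)  (12,15)
take (0,4); take (6,7); take (8,9); take (11,12); take (12,15).
Selected 5 talks.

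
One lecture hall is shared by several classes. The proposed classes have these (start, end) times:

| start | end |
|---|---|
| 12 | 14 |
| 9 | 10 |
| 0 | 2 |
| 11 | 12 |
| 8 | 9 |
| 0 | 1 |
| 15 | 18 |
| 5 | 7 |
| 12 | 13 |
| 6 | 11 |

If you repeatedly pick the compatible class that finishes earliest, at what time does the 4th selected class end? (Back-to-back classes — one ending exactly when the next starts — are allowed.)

Sorted by end: (0,1)  (0,2)  (5,7)  (8,9)  (9,10)  (6,11)  (11,12)  (12,13)  (12,14)  (15,18)
take (0,1); take (5,7); take (8,9); take (9,10); skip (6,11); take (11,12); take (12,13); skip (12,14); take (15,18).
Selected: (0,1) (5,7) (8,9) (9,10) (11,12) (12,13) (15,18)

10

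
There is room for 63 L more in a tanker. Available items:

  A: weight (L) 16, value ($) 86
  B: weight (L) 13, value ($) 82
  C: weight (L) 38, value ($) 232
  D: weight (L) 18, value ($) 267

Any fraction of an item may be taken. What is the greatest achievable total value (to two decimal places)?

544.37

Ratios (sorted): D 14.83, B 6.31, C 6.11, A 5.38
take D (18 @ 267); take B (13 @ 82); take 32/38 of C → 195.37. Capacity used 63/63.
Total value = 544.37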